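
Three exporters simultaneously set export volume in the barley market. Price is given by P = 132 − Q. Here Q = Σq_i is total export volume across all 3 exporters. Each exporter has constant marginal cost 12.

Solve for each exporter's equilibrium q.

30

A representative exporter's profit is π_i = q_i(132 − Q) − 12q_i, with Q = q_i + Σ_{j≠i} q_j.
First-order condition: 120 − 2q_i − Σ_{j≠i} q_j = 0.
In a symmetric equilibrium every exporter chooses the same q, so Σ_{j≠i} q_j = 2q. The condition becomes 120 − 4q = 0, giving q = 120/4 = 30.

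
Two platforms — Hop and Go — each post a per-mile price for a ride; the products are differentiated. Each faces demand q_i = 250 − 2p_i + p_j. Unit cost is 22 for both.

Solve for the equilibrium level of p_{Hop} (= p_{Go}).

Hop's profit: π = (p_{Hop} − 22)(250 − 2p_{Hop} + p_{Go}).
∂π/∂p_{Hop} = 294 − 4p_{Hop} + p_{Go} = 0 ⇒ p_{Hop} = 73.5 + 0.25p_{Go}.
Setting p_{Hop} = p_{Go} in the reaction function: p_{Hop} = 73.5 + 0.25p_{Hop}, so p_{Hop} = 73.5 / 0.75 = 98.

98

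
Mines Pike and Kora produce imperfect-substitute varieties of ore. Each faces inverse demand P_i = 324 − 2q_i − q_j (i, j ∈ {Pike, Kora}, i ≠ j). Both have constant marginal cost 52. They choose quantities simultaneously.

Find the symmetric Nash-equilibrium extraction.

54.4

Mine Pike's profit: π = q_{Pike}(324 − 2q_{Pike} − q_{Kora}) − 52q_{Pike}.
∂π/∂q_{Pike} = 272 − 4q_{Pike} − q_{Kora} = 0 ⇒ q_{Pike} = 68 − 0.25q_{Kora}.
Setting q_{Pike} = q_{Kora} in the reaction function: q_{Pike} = 68 − 0.25q_{Pike}, so q_{Pike} = 68 / 1.25 = 54.4.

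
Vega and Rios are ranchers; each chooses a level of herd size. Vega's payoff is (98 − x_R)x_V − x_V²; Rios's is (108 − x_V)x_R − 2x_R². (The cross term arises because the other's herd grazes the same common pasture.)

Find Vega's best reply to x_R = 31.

33.5

Expanding Vega's payoff: 98x_V − x_Rx_V − x_V².
∂π/∂x_V = 98 − x_R − 2x_V = 0, so x_V = 49 − 0.5x_R.
At x_R = 31: x_V = 49 − 0.5·31 = 33.5.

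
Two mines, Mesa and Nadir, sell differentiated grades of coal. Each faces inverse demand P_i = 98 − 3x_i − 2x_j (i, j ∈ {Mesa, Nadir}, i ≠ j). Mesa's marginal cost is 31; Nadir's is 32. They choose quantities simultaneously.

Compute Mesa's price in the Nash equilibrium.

56.3125

Mine Mesa's profit: π = x_{Mesa}(98 − 3x_{Mesa} − 2x_{Nadir}) − 31x_{Mesa}.
∂π/∂x_{Mesa} = 67 − 6x_{Mesa} − 2x_{Nadir} = 0 ⇒ x_{Mesa} = 67/6 − (1/3)x_{Nadir}.
Similarly x_{Nadir} = 11 − (1/3)x_{Mesa}.
Plugging x_{Nadir} into Mesa's best response: x_{Mesa} = 67/6 − (1/3)(11 − (1/3)x_{Mesa}) ⇒ (8/9)x_{Mesa} = 7.5, so x_{Mesa} = 8.4375.
Then x_{Nadir} = 11 − (1/3)·8.4375 = 8.1875.
P_{Mesa} = 98 − 3·8.4375 − 2·8.1875 = 56.3125.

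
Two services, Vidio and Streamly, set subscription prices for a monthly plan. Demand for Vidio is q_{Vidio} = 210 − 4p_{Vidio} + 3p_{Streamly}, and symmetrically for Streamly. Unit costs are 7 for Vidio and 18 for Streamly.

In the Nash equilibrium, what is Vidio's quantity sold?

172

Vidio's profit: π = (p_{Vidio} − 7)(210 − 4p_{Vidio} + 3p_{Streamly}).
∂π/∂p_{Vidio} = 238 − 8p_{Vidio} + 3p_{Streamly} = 0 ⇒ p_{Vidio} = 29.75 + 0.375p_{Streamly}.
Similarly p_{Streamly} = 35.25 + 0.375p_{Vidio}.
Plugging p_{Streamly} into Vidio's best response: p_{Vidio} = 29.75 + 0.375(35.25 + 0.375p_{Vidio}) ⇒ (55/64)p_{Vidio} = 1375/32, so p_{Vidio} = 50.
Then p_{Streamly} = 35.25 + 0.375·50 = 54.
q_{Vidio} = 210 − 4·50 + 3·54 = 172.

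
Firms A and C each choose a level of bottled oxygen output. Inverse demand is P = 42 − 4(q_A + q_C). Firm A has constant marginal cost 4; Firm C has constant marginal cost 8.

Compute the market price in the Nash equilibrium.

18

Firm A's profit: π = q_A(42 − 4(q_A + q_C)) − 4q_A.
∂π/∂q_A = 38 − 8q_A − 4q_C = 0, so q_A = 4.75 − 0.5q_C.
By the same steps for C: q_C = 4.25 − 0.5q_A.
Plugging q_C into A's best response: q_A = 4.75 − 0.5(4.25 − 0.5q_A) ⇒ 0.75q_A = 2.625, so q_A = 3.5.
Then q_C = 4.25 − 0.5·3.5 = 2.5.
Equilibrium price: P = 42 − 4·6 = 18.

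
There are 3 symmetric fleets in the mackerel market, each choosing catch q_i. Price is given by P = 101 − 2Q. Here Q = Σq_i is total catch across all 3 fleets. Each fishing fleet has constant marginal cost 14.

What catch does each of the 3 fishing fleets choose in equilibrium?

A representative fishing fleet's profit is π_i = q_i(101 − 2Q) − 14q_i, with Q = q_i + Σ_{j≠i} q_j.
First-order condition: 87 − 4q_i − 2Σ_{j≠i} q_j = 0.
In a symmetric equilibrium every fishing fleet chooses the same q, so Σ_{j≠i} q_j = 2q. The condition becomes 87 − 8q = 0, giving q = 87/8 = 10.875.

10.875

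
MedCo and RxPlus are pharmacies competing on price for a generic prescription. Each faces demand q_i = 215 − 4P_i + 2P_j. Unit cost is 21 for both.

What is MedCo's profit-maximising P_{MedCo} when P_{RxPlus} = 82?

57.875

MedCo's profit: π = (P_{MedCo} − 21)(215 − 4P_{MedCo} + 2P_{RxPlus}).
∂π/∂P_{MedCo} = 299 − 8P_{MedCo} + 2P_{RxPlus} = 0 ⇒ P_{MedCo} = 37.375 + 0.25P_{RxPlus}.
At P_{RxPlus} = 82: P_{MedCo} = 37.375 + 0.25·82 = 57.875.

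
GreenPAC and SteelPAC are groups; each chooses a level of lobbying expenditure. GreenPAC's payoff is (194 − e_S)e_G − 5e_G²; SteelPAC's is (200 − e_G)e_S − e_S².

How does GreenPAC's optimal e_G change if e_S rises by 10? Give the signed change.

Expanding GreenPAC's payoff: 194e_G − e_Se_G − 5e_G².
∂π/∂e_G = 194 − e_S − 10e_G = 0, so e_G = 19.4 − 0.1e_S.
The reaction-function slope is −0.1, so a 10-unit rise in e_S moves e_G by −0.1 × 10 = −1. GreenPAC's best response falls — the actions are strategic substitutes.

-1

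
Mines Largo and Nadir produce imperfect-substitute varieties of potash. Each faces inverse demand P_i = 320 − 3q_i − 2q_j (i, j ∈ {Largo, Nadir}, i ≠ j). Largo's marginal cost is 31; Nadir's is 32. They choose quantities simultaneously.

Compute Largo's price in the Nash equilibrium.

139.5625

Mine Largo's profit: π = q_{Largo}(320 − 3q_{Largo} − 2q_{Nadir}) − 31q_{Largo}.
∂π/∂q_{Largo} = 289 − 6q_{Largo} − 2q_{Nadir} = 0 ⇒ q_{Largo} = 289/6 − (1/3)q_{Nadir}.
Similarly q_{Nadir} = 48 − (1/3)q_{Largo}.
Solving the two reaction functions simultaneously: (1 − (−1/3)(−1/3))q_{Largo} = 289/6 − (1/3)·48, so (8/9)q_{Largo} = 193/6 and q_{Largo} = 36.1875.
Then q_{Nadir} = 48 − (1/3)·36.1875 = 35.9375.
P_{Largo} = 320 − 3·36.1875 − 2·35.9375 = 139.5625.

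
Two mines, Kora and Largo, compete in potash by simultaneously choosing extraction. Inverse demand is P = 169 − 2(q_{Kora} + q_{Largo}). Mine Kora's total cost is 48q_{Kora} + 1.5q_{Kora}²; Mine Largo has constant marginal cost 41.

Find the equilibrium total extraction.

36.75

Mine Kora's profit: π = q_{Kora}(169 − 2(q_{Kora} + q_{Largo})) − 48q_{Kora} − 1.5q_{Kora}².
∂π/∂q_{Kora} = 121 − 7q_{Kora} − 2q_{Largo} = 0, so q_{Kora} = 121/7 − (2/7)q_{Largo}.
For Largo: ∂π/∂q_{Largo} = 128 − 4q_{Largo} − 2q_{Kora} = 0 ⇒ q_{Largo} = 32 − 0.5q_{Kora}.
Solving the two reaction functions simultaneously: (1 − (−2/7)(−0.5))q_{Kora} = 121/7 − (2/7)·32, so (6/7)q_{Kora} = 57/7 and q_{Kora} = 9.5.
Then q_{Largo} = 32 − 0.5·9.5 = 27.25.
Total extraction: 9.5 + 27.25 = 36.75.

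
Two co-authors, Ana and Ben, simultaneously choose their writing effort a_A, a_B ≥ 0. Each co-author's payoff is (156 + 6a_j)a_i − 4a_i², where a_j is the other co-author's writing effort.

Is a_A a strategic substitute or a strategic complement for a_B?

Ana's payoff is (156 + 6a_B)a_A − 4a_A².
∂π/∂a_A = 156 + 6a_B − 8a_A = 0, so a_A = 19.5 + 0.75a_B.
The best-response slope da_A/da_B = 0.75 > 0: the reaction function is upward-sloping, so the choices are strategic complements.

strategic complements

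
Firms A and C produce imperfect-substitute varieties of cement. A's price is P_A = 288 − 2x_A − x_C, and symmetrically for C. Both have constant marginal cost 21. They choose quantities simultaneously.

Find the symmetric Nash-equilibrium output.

53.4

Firm A's profit: π = x_A(288 − 2x_A − x_C) − 21x_A.
∂π/∂x_A = 267 − 4x_A − x_C = 0 ⇒ x_A = 66.75 − 0.25x_C.
By symmetry x_C = x_A; substituting into the reaction function, 1.25x_A = 66.75 and x_A = 53.4.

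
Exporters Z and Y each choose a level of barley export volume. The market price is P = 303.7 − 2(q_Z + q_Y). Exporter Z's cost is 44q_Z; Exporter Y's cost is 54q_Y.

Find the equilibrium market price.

Exporter Z's profit: π = q_Z(303.7 − 2(q_Z + q_Y)) − 44q_Z.
∂π/∂q_Z = 259.7 − 4q_Z − 2q_Y = 0, so q_Z = 64.925 − 0.5q_Y.
By the same steps for Y: q_Y = 62.425 − 0.5q_Z.
Plugging q_Y into Z's best response: q_Z = 64.925 − 0.5(62.425 − 0.5q_Z) ⇒ 0.75q_Z = 33.7125, so q_Z = 44.95.
Then q_Y = 62.425 − 0.5·44.95 = 39.95.
Equilibrium price: P = 303.7 − 2·84.9 = 133.9.

133.9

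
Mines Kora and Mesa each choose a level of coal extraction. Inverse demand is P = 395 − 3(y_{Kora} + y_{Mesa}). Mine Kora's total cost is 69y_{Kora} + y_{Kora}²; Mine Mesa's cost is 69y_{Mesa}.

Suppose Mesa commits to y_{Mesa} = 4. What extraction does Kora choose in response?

Mine Kora's profit: π = y_{Kora}(395 − 3(y_{Kora} + y_{Mesa})) − 69y_{Kora} − y_{Kora}².
∂π/∂y_{Kora} = 326 − 8y_{Kora} − 3y_{Mesa} = 0, so y_{Kora} = 40.75 − 0.375y_{Mesa}.
At y_{Mesa} = 4: y_{Kora} = 40.75 − 0.375·4 = 39.25.

39.25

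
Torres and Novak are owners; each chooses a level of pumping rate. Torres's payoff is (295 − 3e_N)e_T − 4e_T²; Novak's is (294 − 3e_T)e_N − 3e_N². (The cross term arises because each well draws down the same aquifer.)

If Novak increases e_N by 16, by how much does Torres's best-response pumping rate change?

-6

Expanding Torres's payoff: 295e_T − 3e_Ne_T − 4e_T².
∂π/∂e_T = 295 − 3e_N − 8e_T = 0, so e_T = 36.875 − 0.375e_N.
The reaction-function slope is −0.375, so a 16-unit rise in e_N moves e_T by −0.375 × 16 = −6. Torres's best response falls — the actions are strategic substitutes.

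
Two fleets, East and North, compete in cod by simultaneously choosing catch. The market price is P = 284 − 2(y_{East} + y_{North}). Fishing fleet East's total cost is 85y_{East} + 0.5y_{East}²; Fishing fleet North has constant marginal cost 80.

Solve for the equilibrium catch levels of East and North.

24.25, 38.875

Fishing fleet East's profit: π = y_{East}(284 − 2(y_{East} + y_{North})) − 85y_{East} − 0.5y_{East}².
∂π/∂y_{East} = 199 − 5y_{East} − 2y_{North} = 0, so y_{East} = 39.8 − 0.4y_{North}.
For North: ∂π/∂y_{North} = 204 − 4y_{North} − 2y_{East} = 0 ⇒ y_{North} = 51 − 0.5y_{East}.
Solving the two reaction functions simultaneously: (1 − (−0.4)(−0.5))y_{East} = 39.8 − 0.4·51, so 0.8y_{East} = 19.4 and y_{East} = 24.25.
Then y_{North} = 51 − 0.5·24.25 = 38.875.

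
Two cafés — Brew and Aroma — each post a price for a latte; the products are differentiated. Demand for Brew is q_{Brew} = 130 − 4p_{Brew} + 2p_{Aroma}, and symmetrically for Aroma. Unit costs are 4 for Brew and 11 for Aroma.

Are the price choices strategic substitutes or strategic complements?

strategic complements

Brew's profit: π = (p_{Brew} − 4)(130 − 4p_{Brew} + 2p_{Aroma}).
∂π/∂p_{Brew} = 146 − 8p_{Brew} + 2p_{Aroma} = 0 ⇒ p_{Brew} = 18.25 + 0.25p_{Aroma}.
The best-response slope dp_{Brew}/dp_{Aroma} = 0.25 > 0: the reaction function is upward-sloping, so the choices are strategic complements.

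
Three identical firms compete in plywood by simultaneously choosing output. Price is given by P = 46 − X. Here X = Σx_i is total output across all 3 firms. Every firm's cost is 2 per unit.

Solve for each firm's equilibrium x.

11

A representative firm's profit is π_i = x_i(46 − X) − 2x_i, with X = x_i + Σ_{j≠i} x_j.
First-order condition: 44 − 2x_i − Σ_{j≠i} x_j = 0.
In a symmetric equilibrium every firm chooses the same x, so Σ_{j≠i} x_j = 2x. The condition becomes 44 − 4x = 0, giving x = 44/4 = 11.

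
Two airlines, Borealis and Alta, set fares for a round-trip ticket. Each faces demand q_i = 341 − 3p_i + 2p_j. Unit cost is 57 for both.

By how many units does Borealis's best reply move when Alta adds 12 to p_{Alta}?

Borealis's profit: π = (p_{Borealis} − 57)(341 − 3p_{Borealis} + 2p_{Alta}).
∂π/∂p_{Borealis} = 512 − 6p_{Borealis} + 2p_{Alta} = 0 ⇒ p_{Borealis} = 256/3 + (1/3)p_{Alta}.
The reaction-function slope is 1/3, so a 12-unit rise in p_{Alta} moves p_{Borealis} by 1/3 × 12 = 4. Borealis's best response rises — the actions are strategic complements.

4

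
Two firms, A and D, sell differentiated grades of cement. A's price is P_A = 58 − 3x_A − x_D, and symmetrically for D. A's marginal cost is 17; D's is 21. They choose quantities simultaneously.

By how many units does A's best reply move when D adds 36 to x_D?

Firm A's profit: π = x_A(58 − 3x_A − x_D) − 17x_A.
∂π/∂x_A = 41 − 6x_A − x_D = 0 ⇒ x_A = 41/6 − (1/6)x_D.
The reaction-function slope is −1/6, so a 36-unit rise in x_D moves x_A by −1/6 × 36 = −6. A's best response falls — the actions are strategic substitutes.

-6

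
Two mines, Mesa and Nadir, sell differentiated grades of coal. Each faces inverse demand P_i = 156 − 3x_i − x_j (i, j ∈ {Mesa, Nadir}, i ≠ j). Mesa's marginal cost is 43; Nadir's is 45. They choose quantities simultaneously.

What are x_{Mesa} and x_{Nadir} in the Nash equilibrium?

16.2, 15.8

Mine Mesa's profit: π = x_{Mesa}(156 − 3x_{Mesa} − x_{Nadir}) − 43x_{Mesa}.
∂π/∂x_{Mesa} = 113 − 6x_{Mesa} − x_{Nadir} = 0 ⇒ x_{Mesa} = 113/6 − (1/6)x_{Nadir}.
Similarly x_{Nadir} = 18.5 − (1/6)x_{Mesa}.
Plugging x_{Nadir} into Mesa's best response: x_{Mesa} = 113/6 − (1/6)(18.5 − (1/6)x_{Mesa}) ⇒ (35/36)x_{Mesa} = 15.75, so x_{Mesa} = 16.2.
Then x_{Nadir} = 18.5 − (1/6)·16.2 = 15.8.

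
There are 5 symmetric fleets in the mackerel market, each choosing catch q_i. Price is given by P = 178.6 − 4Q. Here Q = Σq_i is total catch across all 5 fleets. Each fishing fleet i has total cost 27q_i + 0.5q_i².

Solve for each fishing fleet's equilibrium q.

A representative fishing fleet's profit is π_i = q_i(178.6 − 4Q) − 27q_i − 0.5q_i², with Q = q_i + Σ_{j≠i} q_j.
First-order condition: 151.6 − 9q_i − 4Σ_{j≠i} q_j = 0.
With identical fishing fleets, set every q_j = q: then 151.6 − 9q − 16q = 0, i.e. q = 151.6/25 = 6.064.

6.064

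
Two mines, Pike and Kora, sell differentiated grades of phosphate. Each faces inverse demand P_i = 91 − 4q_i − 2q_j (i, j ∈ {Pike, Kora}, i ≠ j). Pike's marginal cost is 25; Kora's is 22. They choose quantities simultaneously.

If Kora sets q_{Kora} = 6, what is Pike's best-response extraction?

Mine Pike's profit: π = q_{Pike}(91 − 4q_{Pike} − 2q_{Kora}) − 25q_{Pike}.
∂π/∂q_{Pike} = 66 − 8q_{Pike} − 2q_{Kora} = 0 ⇒ q_{Pike} = 8.25 − 0.25q_{Kora}.
At q_{Kora} = 6: q_{Pike} = 8.25 − 0.25·6 = 6.75.

6.75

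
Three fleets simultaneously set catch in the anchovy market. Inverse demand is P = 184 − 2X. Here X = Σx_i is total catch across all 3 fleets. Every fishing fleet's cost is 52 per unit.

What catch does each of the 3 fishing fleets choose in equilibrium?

A representative fishing fleet's profit is π_i = x_i(184 − 2X) − 52x_i, with X = x_i + Σ_{j≠i} x_j.
First-order condition: 132 − 4x_i − 2Σ_{j≠i} x_j = 0.
In a symmetric equilibrium every fishing fleet chooses the same x, so Σ_{j≠i} x_j = 2x. The condition becomes 132 − 8x = 0, giving x = 132/8 = 16.5.

16.5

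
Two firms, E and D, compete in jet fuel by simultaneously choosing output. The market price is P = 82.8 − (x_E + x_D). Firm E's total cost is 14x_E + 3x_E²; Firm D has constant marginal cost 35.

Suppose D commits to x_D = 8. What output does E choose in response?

Firm E's profit: π = x_E(82.8 − (x_E + x_D)) − 14x_E − 3x_E².
∂π/∂x_E = 68.8 − 8x_E − x_D = 0, so x_E = 8.6 − 0.125x_D.
At x_D = 8: x_E = 8.6 − 0.125·8 = 7.6.

7.6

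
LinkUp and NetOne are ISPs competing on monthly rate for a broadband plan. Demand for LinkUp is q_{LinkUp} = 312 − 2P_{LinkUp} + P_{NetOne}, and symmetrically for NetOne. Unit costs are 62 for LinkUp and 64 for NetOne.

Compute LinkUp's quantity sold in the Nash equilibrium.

LinkUp's profit: π = (P_{LinkUp} − 62)(312 − 2P_{LinkUp} + P_{NetOne}).
∂π/∂P_{LinkUp} = 436 − 4P_{LinkUp} + P_{NetOne} = 0 ⇒ P_{LinkUp} = 109 + 0.25P_{NetOne}.
Similarly P_{NetOne} = 110 + 0.25P_{LinkUp}.
Plugging P_{NetOne} into LinkUp's best response: P_{LinkUp} = 109 + 0.25(110 + 0.25P_{LinkUp}) ⇒ 0.9375P_{LinkUp} = 136.5, so P_{LinkUp} = 145.6.
Then P_{NetOne} = 110 + 0.25·145.6 = 146.4.
q_{LinkUp} = 312 − 2·145.6 + 146.4 = 167.2.

167.2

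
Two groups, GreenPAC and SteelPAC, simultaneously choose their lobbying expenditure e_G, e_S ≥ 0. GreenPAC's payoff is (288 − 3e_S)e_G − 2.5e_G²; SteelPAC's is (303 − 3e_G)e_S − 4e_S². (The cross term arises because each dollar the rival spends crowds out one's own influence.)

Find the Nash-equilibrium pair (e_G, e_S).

45, 21

Expanding GreenPAC's payoff: 288e_G − 3e_Se_G − 2.5e_G².
∂π/∂e_G = 288 − 3e_S − 5e_G = 0, so e_G = 57.6 − 0.6e_S.
Likewise for SteelPAC: e_S = 37.875 − 0.375e_G.
Solving the two reaction functions simultaneously: (1 − (−0.6)(−0.375))e_G = 57.6 − 0.6·37.875, so 0.775e_G = 34.875 and e_G = 45.
Then e_S = 37.875 − 0.375·45 = 21.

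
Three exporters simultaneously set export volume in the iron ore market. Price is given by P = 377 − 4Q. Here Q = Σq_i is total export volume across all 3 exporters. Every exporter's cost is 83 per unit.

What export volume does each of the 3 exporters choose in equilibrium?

A representative exporter's profit is π_i = q_i(377 − 4Q) − 83q_i, with Q = q_i + Σ_{j≠i} q_j.
First-order condition: 294 − 8q_i − 4Σ_{j≠i} q_j = 0.
Imposing symmetry (q_j = q for all j) turns Σ_{j≠i} q_j into 2q, so 294 = 16q and q = 18.375.

18.375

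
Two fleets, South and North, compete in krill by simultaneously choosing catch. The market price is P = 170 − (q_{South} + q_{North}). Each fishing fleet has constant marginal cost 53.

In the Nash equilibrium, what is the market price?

Fishing fleet South's profit: π = q_{South}(170 − (q_{South} + q_{North})) − 53q_{South}.
∂π/∂q_{South} = 117 − 2q_{South} − q_{North} = 0, so q_{South} = 58.5 − 0.5q_{North}.
Setting q_{South} = q_{North} in the reaction function: q_{South} = 58.5 − 0.5q_{South}, so q_{South} = 58.5 / 1.5 = 39.
Equilibrium price: P = 170 − 78 = 92.

92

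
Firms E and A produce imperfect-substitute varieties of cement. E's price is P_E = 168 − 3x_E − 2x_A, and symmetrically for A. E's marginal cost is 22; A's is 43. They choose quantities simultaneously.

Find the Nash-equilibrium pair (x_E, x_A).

19.5625, 14.3125

Firm E's profit: π = x_E(168 − 3x_E − 2x_A) − 22x_E.
∂π/∂x_E = 146 − 6x_E − 2x_A = 0 ⇒ x_E = 73/3 − (1/3)x_A.
Similarly x_A = 125/6 − (1/3)x_E.
Plugging x_A into E's best response: x_E = 73/3 − (1/3)(125/6 − (1/3)x_E) ⇒ (8/9)x_E = 313/18, so x_E = 19.5625.
Then x_A = 125/6 − (1/3)·19.5625 = 14.3125.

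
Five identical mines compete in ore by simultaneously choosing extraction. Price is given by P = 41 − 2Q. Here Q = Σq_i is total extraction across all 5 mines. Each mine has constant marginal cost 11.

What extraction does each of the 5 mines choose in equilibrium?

A representative mine's profit is π_i = q_i(41 − 2Q) − 11q_i, with Q = q_i + Σ_{j≠i} q_j.
First-order condition: 30 − 4q_i − 2Σ_{j≠i} q_j = 0.
Imposing symmetry (q_j = q for all j) turns Σ_{j≠i} q_j into 4q, so 30 = 12q and q = 2.5.

2.5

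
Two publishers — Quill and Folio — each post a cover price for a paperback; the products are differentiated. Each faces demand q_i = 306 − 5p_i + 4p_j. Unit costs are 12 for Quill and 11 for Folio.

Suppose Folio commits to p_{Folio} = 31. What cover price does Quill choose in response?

Quill's profit: π = (p_{Quill} − 12)(306 − 5p_{Quill} + 4p_{Folio}).
∂π/∂p_{Quill} = 366 − 10p_{Quill} + 4p_{Folio} = 0 ⇒ p_{Quill} = 36.6 + 0.4p_{Folio}.
At p_{Folio} = 31: p_{Quill} = 36.6 + 0.4·31 = 49.

49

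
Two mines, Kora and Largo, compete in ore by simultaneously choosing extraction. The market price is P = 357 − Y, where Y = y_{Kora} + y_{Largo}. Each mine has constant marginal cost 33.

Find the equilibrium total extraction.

216

Mine Kora's profit: π = y_{Kora}(357 − (y_{Kora} + y_{Largo})) − 33y_{Kora}.
∂π/∂y_{Kora} = 324 − 2y_{Kora} − y_{Largo} = 0, so y_{Kora} = 162 − 0.5y_{Largo}.
Setting y_{Kora} = y_{Largo} in the reaction function: y_{Kora} = 162 − 0.5y_{Kora}, so y_{Kora} = 162 / 1.5 = 108.
Total extraction: 108 + 108 = 216.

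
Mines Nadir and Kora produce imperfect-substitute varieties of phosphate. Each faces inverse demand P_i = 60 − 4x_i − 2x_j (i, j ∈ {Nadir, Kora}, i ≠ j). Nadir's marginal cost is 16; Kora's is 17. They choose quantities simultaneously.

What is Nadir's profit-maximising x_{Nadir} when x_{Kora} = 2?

5

Mine Nadir's profit: π = x_{Nadir}(60 − 4x_{Nadir} − 2x_{Kora}) − 16x_{Nadir}.
∂π/∂x_{Nadir} = 44 − 8x_{Nadir} − 2x_{Kora} = 0 ⇒ x_{Nadir} = 5.5 − 0.25x_{Kora}.
At x_{Kora} = 2: x_{Nadir} = 5.5 − 0.25·2 = 5.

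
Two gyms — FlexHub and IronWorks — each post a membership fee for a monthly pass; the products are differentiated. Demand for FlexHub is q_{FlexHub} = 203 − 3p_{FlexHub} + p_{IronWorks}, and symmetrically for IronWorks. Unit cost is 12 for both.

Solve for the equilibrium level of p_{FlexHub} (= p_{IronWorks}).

47.8

FlexHub's profit: π = (p_{FlexHub} − 12)(203 − 3p_{FlexHub} + p_{IronWorks}).
∂π/∂p_{FlexHub} = 239 − 6p_{FlexHub} + p_{IronWorks} = 0 ⇒ p_{FlexHub} = 239/6 + (1/6)p_{IronWorks}.
The game is symmetric, so in equilibrium p_{IronWorks} = p_{FlexHub}: the reaction function gives (5/6)p_{FlexHub} = 239/6, hence p_{FlexHub} = 47.8.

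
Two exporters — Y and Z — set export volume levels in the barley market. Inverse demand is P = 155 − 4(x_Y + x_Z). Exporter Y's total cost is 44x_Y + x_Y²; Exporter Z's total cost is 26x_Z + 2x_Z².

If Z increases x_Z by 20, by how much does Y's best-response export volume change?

Exporter Y's profit: π = x_Y(155 − 4(x_Y + x_Z)) − 44x_Y − x_Y².
∂π/∂x_Y = 111 − 10x_Y − 4x_Z = 0, so x_Y = 11.1 − 0.4x_Z.
The reaction-function slope is −0.4, so a 20-unit rise in x_Z moves x_Y by −0.4 × 20 = −8. Y's best response falls — the actions are strategic substitutes.

-8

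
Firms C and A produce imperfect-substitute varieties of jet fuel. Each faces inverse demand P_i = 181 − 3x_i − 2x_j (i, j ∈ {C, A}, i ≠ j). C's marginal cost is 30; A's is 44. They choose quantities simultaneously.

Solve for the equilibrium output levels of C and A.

Firm C's profit: π = x_C(181 − 3x_C − 2x_A) − 30x_C.
∂π/∂x_C = 151 − 6x_C − 2x_A = 0 ⇒ x_C = 151/6 − (1/3)x_A.
Similarly x_A = 137/6 − (1/3)x_C.
Solving the two reaction functions simultaneously: (1 − (−1/3)(−1/3))x_C = 151/6 − (1/3)·(137/6), so (8/9)x_C = 158/9 and x_C = 19.75.
Then x_A = 137/6 − (1/3)·19.75 = 16.25.

19.75, 16.25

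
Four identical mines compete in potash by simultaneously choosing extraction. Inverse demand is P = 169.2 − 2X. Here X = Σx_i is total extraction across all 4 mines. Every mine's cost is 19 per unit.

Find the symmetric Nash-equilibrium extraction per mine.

15.02

A representative mine's profit is π_i = x_i(169.2 − 2X) − 19x_i, with X = x_i + Σ_{j≠i} x_j.
First-order condition: 150.2 − 4x_i − 2Σ_{j≠i} x_j = 0.
In a symmetric equilibrium every mine chooses the same x, so Σ_{j≠i} x_j = 3x. The condition becomes 150.2 − 10x = 0, giving x = 150.2/10 = 15.02.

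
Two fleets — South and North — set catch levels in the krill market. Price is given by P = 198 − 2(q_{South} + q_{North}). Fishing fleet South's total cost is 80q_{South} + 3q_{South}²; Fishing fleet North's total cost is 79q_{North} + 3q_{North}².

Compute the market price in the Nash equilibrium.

158.5

Fishing fleet South's profit: π = q_{South}(198 − 2(q_{South} + q_{North})) − 80q_{South} − 3q_{South}².
∂π/∂q_{South} = 118 − 10q_{South} − 2q_{North} = 0, so q_{South} = 11.8 − 0.2q_{North}.
By the same steps for North: q_{North} = 11.9 − 0.2q_{South}.
Solving the two reaction functions simultaneously: (1 − (−0.2)(−0.2))q_{South} = 11.8 − 0.2·11.9, so 0.96q_{South} = 9.42 and q_{South} = 9.8125.
Then q_{North} = 11.9 − 0.2·9.8125 = 9.9375.
Equilibrium price: P = 198 − 2·19.75 = 158.5.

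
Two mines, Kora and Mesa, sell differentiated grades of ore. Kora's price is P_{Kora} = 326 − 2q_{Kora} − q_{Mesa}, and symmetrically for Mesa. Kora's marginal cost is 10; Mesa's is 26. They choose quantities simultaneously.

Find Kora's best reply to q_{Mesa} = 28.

Mine Kora's profit: π = q_{Kora}(326 − 2q_{Kora} − q_{Mesa}) − 10q_{Kora}.
∂π/∂q_{Kora} = 316 − 4q_{Kora} − q_{Mesa} = 0 ⇒ q_{Kora} = 79 − 0.25q_{Mesa}.
At q_{Mesa} = 28: q_{Kora} = 79 − 0.25·28 = 72.

72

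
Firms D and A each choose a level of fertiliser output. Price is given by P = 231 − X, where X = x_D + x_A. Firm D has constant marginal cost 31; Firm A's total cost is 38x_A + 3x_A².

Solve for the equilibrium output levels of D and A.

93.8, 12.4

Firm D's profit: π = x_D(231 − (x_D + x_A)) − 31x_D.
∂π/∂x_D = 200 − 2x_D − x_A = 0, so x_D = 100 − 0.5x_A.
For A: ∂π/∂x_A = 193 − 8x_A − x_D = 0 ⇒ x_A = 24.125 − 0.125x_D.
Substituting the second reaction function into the first: x_D = 100 − 0.5(24.125 − 0.125x_D), which gives 0.9375x_D = 87.9375 ⇒ x_D = 93.8.
Then x_A = 24.125 − 0.125·93.8 = 12.4.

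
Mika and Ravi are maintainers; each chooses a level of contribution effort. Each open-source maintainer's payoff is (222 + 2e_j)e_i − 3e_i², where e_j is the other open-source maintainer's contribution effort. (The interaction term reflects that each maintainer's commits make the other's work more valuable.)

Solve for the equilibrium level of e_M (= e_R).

55.5

Mika's payoff is (222 + 2e_R)e_M − 3e_M².
∂π/∂e_M = 222 + 2e_R − 6e_M = 0, so e_M = 37 + (1/3)e_R.
By symmetry e_R = e_M; substituting into the reaction function, (2/3)e_M = 37 and e_M = 55.5.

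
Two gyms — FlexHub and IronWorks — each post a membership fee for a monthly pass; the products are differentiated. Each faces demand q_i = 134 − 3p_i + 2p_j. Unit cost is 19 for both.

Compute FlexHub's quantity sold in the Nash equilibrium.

86.25

FlexHub's profit: π = (p_{FlexHub} − 19)(134 − 3p_{FlexHub} + 2p_{IronWorks}).
∂π/∂p_{FlexHub} = 191 − 6p_{FlexHub} + 2p_{IronWorks} = 0 ⇒ p_{FlexHub} = 191/6 + (1/3)p_{IronWorks}.
The game is symmetric, so in equilibrium p_{IronWorks} = p_{FlexHub}: the reaction function gives (2/3)p_{FlexHub} = 191/6, hence p_{FlexHub} = 47.75.
q_{FlexHub} = 134 − 3·47.75 + 2·47.75 = 86.25.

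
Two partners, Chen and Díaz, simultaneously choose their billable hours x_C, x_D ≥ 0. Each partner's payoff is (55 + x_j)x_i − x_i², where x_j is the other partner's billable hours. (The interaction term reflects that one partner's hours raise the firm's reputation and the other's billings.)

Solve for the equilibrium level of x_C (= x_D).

55

Chen's payoff is (55 + x_D)x_C − x_C².
∂π/∂x_C = 55 + x_D − 2x_C = 0, so x_C = 27.5 + 0.5x_D.
Setting x_C = x_D in the reaction function: x_C = 27.5 + 0.5x_C, so x_C = 27.5 / 0.5 = 55.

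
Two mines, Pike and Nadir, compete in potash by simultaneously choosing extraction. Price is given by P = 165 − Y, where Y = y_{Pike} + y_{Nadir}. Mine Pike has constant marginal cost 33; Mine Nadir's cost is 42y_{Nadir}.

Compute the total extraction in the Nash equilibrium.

Mine Pike's profit: π = y_{Pike}(165 − (y_{Pike} + y_{Nadir})) − 33y_{Pike}.
∂π/∂y_{Pike} = 132 − 2y_{Pike} − y_{Nadir} = 0, so y_{Pike} = 66 − 0.5y_{Nadir}.
By the same steps for Nadir: y_{Nadir} = 61.5 − 0.5y_{Pike}.
Plugging y_{Nadir} into Pike's best response: y_{Pike} = 66 − 0.5(61.5 − 0.5y_{Pike}) ⇒ 0.75y_{Pike} = 35.25, so y_{Pike} = 47.
Then y_{Nadir} = 61.5 − 0.5·47 = 38.
Total extraction: 47 + 38 = 85.

85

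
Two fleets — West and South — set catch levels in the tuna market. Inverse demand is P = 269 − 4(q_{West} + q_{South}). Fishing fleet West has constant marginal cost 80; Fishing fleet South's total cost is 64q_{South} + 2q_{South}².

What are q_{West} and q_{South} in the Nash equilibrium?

Fishing fleet West's profit: π = q_{West}(269 − 4(q_{West} + q_{South})) − 80q_{West}.
∂π/∂q_{West} = 189 − 8q_{West} − 4q_{South} = 0, so q_{West} = 23.625 − 0.5q_{South}.
For South: ∂π/∂q_{South} = 205 − 12q_{South} − 4q_{West} = 0 ⇒ q_{South} = 205/12 − (1/3)q_{West}.
Substituting the second reaction function into the first: q_{West} = 23.625 − 0.5(205/12 − (1/3)q_{West}), which gives (5/6)q_{West} = 181/12 ⇒ q_{West} = 18.1.
Then q_{South} = 205/12 − (1/3)·18.1 = 11.05.

18.1, 11.05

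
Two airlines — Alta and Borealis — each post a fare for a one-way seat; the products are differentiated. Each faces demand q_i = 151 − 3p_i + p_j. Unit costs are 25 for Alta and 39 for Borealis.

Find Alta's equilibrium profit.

1373.88

Alta's profit: π = (p_{Alta} − 25)(151 − 3p_{Alta} + p_{Borealis}).
∂π/∂p_{Alta} = 226 − 6p_{Alta} + p_{Borealis} = 0 ⇒ p_{Alta} = 113/3 + (1/6)p_{Borealis}.
Similarly p_{Borealis} = 134/3 + (1/6)p_{Alta}.
Plugging p_{Borealis} into Alta's best response: p_{Alta} = 113/3 + (1/6)(134/3 + (1/6)p_{Alta}) ⇒ (35/36)p_{Alta} = 406/9, so p_{Alta} = 46.4.
Then p_{Borealis} = 134/3 + (1/6)·46.4 = 52.4.
q_{Alta} = 151 − 3·46.4 + 52.4 = 64.2.
Profit = (46.4 − 25)·64.2 = 1373.88.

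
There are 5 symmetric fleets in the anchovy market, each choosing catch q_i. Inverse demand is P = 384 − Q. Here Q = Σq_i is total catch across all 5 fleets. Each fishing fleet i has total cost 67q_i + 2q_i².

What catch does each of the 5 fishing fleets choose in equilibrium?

A representative fishing fleet's profit is π_i = q_i(384 − Q) − 67q_i − 2q_i², with Q = q_i + Σ_{j≠i} q_j.
First-order condition: 317 − 6q_i − Σ_{j≠i} q_j = 0.
Imposing symmetry (q_j = q for all j) turns Σ_{j≠i} q_j into 4q, so 317 = 10q and q = 31.7.

31.7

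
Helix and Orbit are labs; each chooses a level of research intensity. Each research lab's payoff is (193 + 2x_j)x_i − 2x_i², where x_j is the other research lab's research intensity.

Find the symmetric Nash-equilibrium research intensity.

96.5

Helix's payoff is (193 + 2x_O)x_H − 2x_H².
∂π/∂x_H = 193 + 2x_O − 4x_H = 0, so x_H = 48.25 + 0.5x_O.
Setting x_H = x_O in the reaction function: x_H = 48.25 + 0.5x_H, so x_H = 48.25 / 0.5 = 96.5.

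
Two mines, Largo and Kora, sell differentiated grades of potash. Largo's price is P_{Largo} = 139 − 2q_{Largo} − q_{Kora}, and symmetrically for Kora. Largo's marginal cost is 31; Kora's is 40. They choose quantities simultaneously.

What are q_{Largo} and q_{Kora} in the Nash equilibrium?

Mine Largo's profit: π = q_{Largo}(139 − 2q_{Largo} − q_{Kora}) − 31q_{Largo}.
∂π/∂q_{Largo} = 108 − 4q_{Largo} − q_{Kora} = 0 ⇒ q_{Largo} = 27 − 0.25q_{Kora}.
Similarly q_{Kora} = 24.75 − 0.25q_{Largo}.
Substituting the second reaction function into the first: q_{Largo} = 27 − 0.25(24.75 − 0.25q_{Largo}), which gives 0.9375q_{Largo} = 20.8125 ⇒ q_{Largo} = 22.2.
Then q_{Kora} = 24.75 − 0.25·22.2 = 19.2.

22.2, 19.2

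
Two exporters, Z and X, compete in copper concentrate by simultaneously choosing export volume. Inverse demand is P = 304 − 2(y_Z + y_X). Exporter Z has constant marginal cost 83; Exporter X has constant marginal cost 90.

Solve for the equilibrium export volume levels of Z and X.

38, 34.5

Exporter Z's profit: π = y_Z(304 − 2(y_Z + y_X)) − 83y_Z.
∂π/∂y_Z = 221 − 4y_Z − 2y_X = 0, so y_Z = 55.25 − 0.5y_X.
By the same steps for X: y_X = 53.5 − 0.5y_Z.
Solving the two reaction functions simultaneously: (1 − (−0.5)(−0.5))y_Z = 55.25 − 0.5·53.5, so 0.75y_Z = 28.5 and y_Z = 38.
Then y_X = 53.5 − 0.5·38 = 34.5.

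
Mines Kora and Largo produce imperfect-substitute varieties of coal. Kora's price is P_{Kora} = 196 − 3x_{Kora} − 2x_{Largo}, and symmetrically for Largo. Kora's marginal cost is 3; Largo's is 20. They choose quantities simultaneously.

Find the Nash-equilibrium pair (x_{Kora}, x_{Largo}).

Mine Kora's profit: π = x_{Kora}(196 − 3x_{Kora} − 2x_{Largo}) − 3x_{Kora}.
∂π/∂x_{Kora} = 193 − 6x_{Kora} − 2x_{Largo} = 0 ⇒ x_{Kora} = 193/6 − (1/3)x_{Largo}.
Similarly x_{Largo} = 88/3 − (1/3)x_{Kora}.
Substituting the second reaction function into the first: x_{Kora} = 193/6 − (1/3)(88/3 − (1/3)x_{Kora}), which gives (8/9)x_{Kora} = 403/18 ⇒ x_{Kora} = 25.1875.
Then x_{Largo} = 88/3 − (1/3)·25.1875 = 20.9375.

25.1875, 20.9375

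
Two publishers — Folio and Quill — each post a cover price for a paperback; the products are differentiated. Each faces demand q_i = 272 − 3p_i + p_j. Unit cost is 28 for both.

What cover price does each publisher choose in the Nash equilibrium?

71.2

Folio's profit: π = (p_{Folio} − 28)(272 − 3p_{Folio} + p_{Quill}).
∂π/∂p_{Folio} = 356 − 6p_{Folio} + p_{Quill} = 0 ⇒ p_{Folio} = 178/3 + (1/6)p_{Quill}.
By symmetry p_{Quill} = p_{Folio}; substituting into the reaction function, (5/6)p_{Folio} = 178/3 and p_{Folio} = 71.2.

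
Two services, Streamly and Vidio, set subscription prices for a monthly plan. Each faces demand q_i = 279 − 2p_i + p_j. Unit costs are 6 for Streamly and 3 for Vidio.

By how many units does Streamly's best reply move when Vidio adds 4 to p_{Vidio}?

Streamly's profit: π = (p_{Streamly} − 6)(279 − 2p_{Streamly} + p_{Vidio}).
∂π/∂p_{Streamly} = 291 − 4p_{Streamly} + p_{Vidio} = 0 ⇒ p_{Streamly} = 72.75 + 0.25p_{Vidio}.
The reaction-function slope is 0.25, so a 4-unit rise in p_{Vidio} moves p_{Streamly} by 0.25 × 4 = 1. Streamly's best response rises — the actions are strategic complements.

1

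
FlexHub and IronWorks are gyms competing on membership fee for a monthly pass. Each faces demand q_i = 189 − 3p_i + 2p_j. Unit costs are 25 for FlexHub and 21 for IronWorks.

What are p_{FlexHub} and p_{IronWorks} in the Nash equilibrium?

65.25, 63.75

FlexHub's profit: π = (p_{FlexHub} − 25)(189 − 3p_{FlexHub} + 2p_{IronWorks}).
∂π/∂p_{FlexHub} = 264 − 6p_{FlexHub} + 2p_{IronWorks} = 0 ⇒ p_{FlexHub} = 44 + (1/3)p_{IronWorks}.
Similarly p_{IronWorks} = 42 + (1/3)p_{FlexHub}.
Solving the two reaction functions simultaneously: (1 − (1/3)(1/3))p_{FlexHub} = 44 + (1/3)·42, so (8/9)p_{FlexHub} = 58 and p_{FlexHub} = 65.25.
Then p_{IronWorks} = 42 + (1/3)·65.25 = 63.75.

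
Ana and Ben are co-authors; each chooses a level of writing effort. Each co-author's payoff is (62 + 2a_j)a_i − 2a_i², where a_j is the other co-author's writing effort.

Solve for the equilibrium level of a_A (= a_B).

Ana's payoff is (62 + 2a_B)a_A − 2a_A².
∂π/∂a_A = 62 + 2a_B − 4a_A = 0, so a_A = 15.5 + 0.5a_B.
Setting a_A = a_B in the reaction function: a_A = 15.5 + 0.5a_A, so a_A = 15.5 / 0.5 = 31.

31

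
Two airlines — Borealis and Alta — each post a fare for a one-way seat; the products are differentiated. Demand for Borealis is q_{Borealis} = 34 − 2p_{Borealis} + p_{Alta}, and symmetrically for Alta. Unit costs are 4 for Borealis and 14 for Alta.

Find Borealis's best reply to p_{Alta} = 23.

16.25

Borealis's profit: π = (p_{Borealis} − 4)(34 − 2p_{Borealis} + p_{Alta}).
∂π/∂p_{Borealis} = 42 − 4p_{Borealis} + p_{Alta} = 0 ⇒ p_{Borealis} = 10.5 + 0.25p_{Alta}.
At p_{Alta} = 23: p_{Borealis} = 10.5 + 0.25·23 = 16.25.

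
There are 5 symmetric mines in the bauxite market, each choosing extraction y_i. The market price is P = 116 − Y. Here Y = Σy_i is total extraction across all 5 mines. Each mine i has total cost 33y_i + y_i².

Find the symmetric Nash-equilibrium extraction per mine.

10.375

A representative mine's profit is π_i = y_i(116 − Y) − 33y_i − y_i², with Y = y_i + Σ_{j≠i} y_j.
First-order condition: 83 − 4y_i − Σ_{j≠i} y_j = 0.
Imposing symmetry (y_j = y for all j) turns Σ_{j≠i} y_j into 4y, so 83 = 8y and y = 10.375.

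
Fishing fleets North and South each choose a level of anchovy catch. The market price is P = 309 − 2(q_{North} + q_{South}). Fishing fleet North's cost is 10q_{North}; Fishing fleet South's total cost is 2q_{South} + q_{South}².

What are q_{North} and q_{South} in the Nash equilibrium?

59, 31.5

Fishing fleet North's profit: π = q_{North}(309 − 2(q_{North} + q_{South})) − 10q_{North}.
∂π/∂q_{North} = 299 − 4q_{North} − 2q_{South} = 0, so q_{North} = 74.75 − 0.5q_{South}.
For South: ∂π/∂q_{South} = 307 − 6q_{South} − 2q_{North} = 0 ⇒ q_{South} = 307/6 − (1/3)q_{North}.
Solving the two reaction functions simultaneously: (1 − (−0.5)(−1/3))q_{North} = 74.75 − 0.5·(307/6), so (5/6)q_{North} = 295/6 and q_{North} = 59.
Then q_{South} = 307/6 − (1/3)·59 = 31.5.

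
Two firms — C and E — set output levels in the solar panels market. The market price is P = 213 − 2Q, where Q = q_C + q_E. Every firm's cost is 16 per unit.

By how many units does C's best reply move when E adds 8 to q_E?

-4

Firm C's profit: π = q_C(213 − 2(q_C + q_E)) − 16q_C.
∂π/∂q_C = 197 − 4q_C − 2q_E = 0, so q_C = 49.25 − 0.5q_E.
The reaction-function slope is −0.5, so an 8-unit rise in q_E moves q_C by −0.5 × 8 = −4. C's best response falls — the actions are strategic substitutes.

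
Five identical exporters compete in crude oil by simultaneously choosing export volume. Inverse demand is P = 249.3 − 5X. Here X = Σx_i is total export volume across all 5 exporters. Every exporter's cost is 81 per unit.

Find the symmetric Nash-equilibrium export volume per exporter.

A representative exporter's profit is π_i = x_i(249.3 − 5X) − 81x_i, with X = x_i + Σ_{j≠i} x_j.
First-order condition: 168.3 − 10x_i − 5Σ_{j≠i} x_j = 0.
In a symmetric equilibrium every exporter chooses the same x, so Σ_{j≠i} x_j = 4x. The condition becomes 168.3 − 30x = 0, giving x = 168.3/30 = 5.61.

5.61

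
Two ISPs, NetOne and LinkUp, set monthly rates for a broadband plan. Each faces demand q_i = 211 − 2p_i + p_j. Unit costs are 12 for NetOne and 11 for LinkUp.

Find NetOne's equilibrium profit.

NetOne's profit: π = (p_{NetOne} − 12)(211 − 2p_{NetOne} + p_{LinkUp}).
∂π/∂p_{NetOne} = 235 − 4p_{NetOne} + p_{LinkUp} = 0 ⇒ p_{NetOne} = 58.75 + 0.25p_{LinkUp}.
Similarly p_{LinkUp} = 58.25 + 0.25p_{NetOne}.
Solving the two reaction functions simultaneously: (1 − (0.25)(0.25))p_{NetOne} = 58.75 + 0.25·58.25, so 0.9375p_{NetOne} = 73.3125 and p_{NetOne} = 78.2.
Then p_{LinkUp} = 58.25 + 0.25·78.2 = 77.8.
q_{NetOne} = 211 − 2·78.2 + 77.8 = 132.4.
Profit = (78.2 − 12)·132.4 = 8764.88.

8764.88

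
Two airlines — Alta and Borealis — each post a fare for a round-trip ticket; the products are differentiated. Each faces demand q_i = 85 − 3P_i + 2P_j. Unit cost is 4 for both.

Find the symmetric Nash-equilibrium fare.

24.25

Alta's profit: π = (P_{Alta} − 4)(85 − 3P_{Alta} + 2P_{Borealis}).
∂π/∂P_{Alta} = 97 − 6P_{Alta} + 2P_{Borealis} = 0 ⇒ P_{Alta} = 97/6 + (1/3)P_{Borealis}.
Setting P_{Alta} = P_{Borealis} in the reaction function: P_{Alta} = 97/6 + (1/3)P_{Alta}, so P_{Alta} = (97/6) / (2/3) = 24.25.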